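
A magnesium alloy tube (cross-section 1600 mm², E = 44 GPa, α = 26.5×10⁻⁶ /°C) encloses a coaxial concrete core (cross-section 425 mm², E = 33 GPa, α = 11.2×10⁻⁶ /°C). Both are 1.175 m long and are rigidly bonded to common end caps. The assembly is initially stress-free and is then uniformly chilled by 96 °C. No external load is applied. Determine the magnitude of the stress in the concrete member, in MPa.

The magnesium alloy has the larger α, so on cooling it would change length more than the concrete if both were free. The rigid plates force a common final length, so the magnesium alloy is put into tension and the concrete into compression, with equal and opposite forces P (no external load).
Compatibility of the two members (thermal + elastic change equal): (α₁ − α₂)ΔT = P·[1/(A₁E₁) + 1/(A₂E₂)].
|α₁ − α₂|·ΔT = 15.3×10⁻⁶ × 96 = 0.001469.
1/(A₁E₁) + 1/(A₂E₂) = 1/(1600×44×10³) + 1/(425×33×10³) = 8.551×10⁻⁸ N⁻¹.
So P = 0.001469 / 8.551×10⁻⁸ = 17.18 kN.
σ_{concrete} = P/A₂ = 17180/425 = 40.42 MPa, compressive.

σ ≈ 40.4 MPa (compressive)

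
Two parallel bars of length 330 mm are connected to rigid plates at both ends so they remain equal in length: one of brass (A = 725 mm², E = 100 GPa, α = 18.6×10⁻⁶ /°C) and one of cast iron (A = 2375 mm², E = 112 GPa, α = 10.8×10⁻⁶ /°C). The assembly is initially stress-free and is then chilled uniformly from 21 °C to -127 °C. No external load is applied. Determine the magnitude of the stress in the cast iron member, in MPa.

σ ≈ 27.7 MPa (compressive)

Equilibrium of a rigid end plate with no external load gives equal and opposite internal forces ±P in the two members. Since α_{brass} > α_{cast iron}, cooling drives the brass into tension and the cast iron into compression.
Equating the net (thermal + elastic) strains gives |α₁ − α₂|·ΔT = P·[1/(A₁E₁) + 1/(A₂E₂)].
|α₁ − α₂|·ΔT = 7.8×10⁻⁶ × 148 = 0.001154.
1/(A₁E₁) + 1/(A₂E₂) = 1/(725×100×10³) + 1/(2375×112×10³) = 1.755×10⁻⁸ N⁻¹.
P = 0.001154 / 1.755×10⁻⁸ = 65770 N = 65.77 kN.
σ_{cast iron} = P/A₂ = 65770/2375 = 27.69 MPa, compressive.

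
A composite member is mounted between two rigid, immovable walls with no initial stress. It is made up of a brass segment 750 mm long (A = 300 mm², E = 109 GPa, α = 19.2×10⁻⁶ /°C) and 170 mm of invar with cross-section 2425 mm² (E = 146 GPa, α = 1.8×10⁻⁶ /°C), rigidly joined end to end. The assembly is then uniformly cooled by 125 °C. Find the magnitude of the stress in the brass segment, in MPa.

If the supports were absent, the total length change would be Σ αᵢΔT Lᵢ = 19.2×10⁻⁶×125×750 + 1.8×10⁻⁶×125×170 = 1.838 mm.
The walls prevent any net length change, so an axial force P (same in every segment) develops. Compatibility: P · Σ Lᵢ/(AᵢEᵢ) = δ_free.
The series flexibility is Σ Lᵢ/(AᵢEᵢ) = 750/(300×109×10³) + 170/(2425×146×10³) = 2.342×10⁻⁵ mm/N.
P = 1.838 / 2.342×10⁻⁵ = 78500 N = 78.5 kN, tensile.
σ_{brass} = P / A = 78500 / 300 = 261.7 MPa.

σ ≈ 262 MPa (tensile)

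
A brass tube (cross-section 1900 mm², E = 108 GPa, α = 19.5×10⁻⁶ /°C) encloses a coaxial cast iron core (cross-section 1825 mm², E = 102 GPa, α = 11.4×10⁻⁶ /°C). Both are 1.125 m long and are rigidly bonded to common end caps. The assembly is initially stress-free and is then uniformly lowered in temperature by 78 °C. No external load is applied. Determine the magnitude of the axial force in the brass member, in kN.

P ≈ 61.7 kN (tensile in the brass)

Equilibrium of a rigid end plate with no external load gives equal and opposite internal forces ±P in the two members. Since α_{brass} > α_{cast iron}, cooling drives the brass into tension and the cast iron into compression.
Setting the final lengths equal and cancelling L: (α₁ − α₂)ΔT = P/(A₁E₁) + P/(A₂E₂).
|α₁ − α₂|·ΔT = 8.1×10⁻⁶ × 78 = 0.0006318.
1/(A₁E₁) + 1/(A₂E₂) = 1/(1900×108×10³) + 1/(1825×102×10³) = 1.025×10⁻⁸ N⁻¹.
P = 0.0006318 / 1.025×10⁻⁸ = 61670 N = 61.67 kN.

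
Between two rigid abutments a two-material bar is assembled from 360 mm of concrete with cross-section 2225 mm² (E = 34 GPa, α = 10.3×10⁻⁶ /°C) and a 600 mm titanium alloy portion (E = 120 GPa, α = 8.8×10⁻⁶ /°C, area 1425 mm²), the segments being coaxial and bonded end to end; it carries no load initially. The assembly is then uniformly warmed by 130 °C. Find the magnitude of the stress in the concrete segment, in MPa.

σ ≈ 63.5 MPa (compressive)

If the supports were absent, the total length change would be Σ αᵢΔT Lᵢ = 10.3×10⁻⁶×130×360 + 8.8×10⁻⁶×130×600 = 1.168 mm.
The rigid supports impose zero overall length change; the single axial force P common to all segments must satisfy P Σ Lᵢ/(AᵢEᵢ) = δ_free.
Σ Lᵢ/(AᵢEᵢ) = 360/(2225×34×10³) + 600/(1425×120×10³) = 8.268×10⁻⁶ mm/N.
So P = 1.168 / 8.268×10⁻⁶ = 141.3 kN, compressive.
σ_{concrete} = P / A = 141300 / 2225 = 63.52 MPa.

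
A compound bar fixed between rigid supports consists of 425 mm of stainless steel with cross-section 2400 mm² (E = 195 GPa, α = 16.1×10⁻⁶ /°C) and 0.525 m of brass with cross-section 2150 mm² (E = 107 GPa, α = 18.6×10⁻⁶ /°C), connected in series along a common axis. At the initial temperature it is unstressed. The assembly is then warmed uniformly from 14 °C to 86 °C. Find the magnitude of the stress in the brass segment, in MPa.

σ ≈ 174 MPa (compressive)

With the walls removed the bar would change length by δ_free = Σ αᵢΔT Lᵢ = 16.1×10⁻⁶×72×425 + 18.6×10⁻⁶×72×525 = 1.196 mm.
Since the ends are fixed, an axial force P builds up, equal in every segment, with P · Σ Lᵢ/(AᵢEᵢ) = δ_free.
Σ Lᵢ/(AᵢEᵢ) = 425/(2400×195×10³) + 525/(2150×107×10³) = 3.19×10⁻⁶ mm/N.
P = 1.196 / 3.19×10⁻⁶ = 374800 N = 374.8 kN, compressive.
σ_{brass} = P / A = 374800 / 2150 = 174.3 MPa.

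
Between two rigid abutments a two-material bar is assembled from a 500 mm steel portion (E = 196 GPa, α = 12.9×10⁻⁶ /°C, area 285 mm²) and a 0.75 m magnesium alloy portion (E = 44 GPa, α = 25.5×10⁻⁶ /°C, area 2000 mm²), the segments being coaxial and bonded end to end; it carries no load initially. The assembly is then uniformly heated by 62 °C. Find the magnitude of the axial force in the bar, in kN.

With the walls removed the bar would change length by δ_free = Σ αᵢΔT Lᵢ = 12.9×10⁻⁶×62×500 + 25.5×10⁻⁶×62×750 = 1.586 mm.
The walls prevent any net length change, so an axial force P (same in every segment) develops. Compatibility: P · Σ Lᵢ/(AᵢEᵢ) = δ_free.
The series flexibility is Σ Lᵢ/(AᵢEᵢ) = 500/(285×196×10³) + 750/(2000×44×10³) = 1.747×10⁻⁵ mm/N.
P = 1.586 / 1.747×10⁻⁵ = 90750 N = 90.75 kN, compressive.

P ≈ 90.7 kN (compressive)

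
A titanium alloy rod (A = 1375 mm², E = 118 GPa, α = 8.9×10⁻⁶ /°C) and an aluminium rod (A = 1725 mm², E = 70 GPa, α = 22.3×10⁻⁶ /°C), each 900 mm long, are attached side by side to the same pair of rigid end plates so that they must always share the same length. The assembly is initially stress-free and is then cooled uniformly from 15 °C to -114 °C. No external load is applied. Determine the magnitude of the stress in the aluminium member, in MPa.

Both members must finish at the same length. With the larger α, the aluminium tends to over-contract; the plates restrain it, putting the aluminium in tension and the titanium alloy in compression. With no external load the two internal forces are equal and opposite, magnitude P.
Compatibility of the two members (thermal + elastic change equal): (α₁ − α₂)ΔT = P·[1/(A₁E₁) + 1/(A₂E₂)].
|α₁ − α₂|·ΔT = 13.4×10⁻⁶ × 129 = 0.001729.
1/(A₁E₁) + 1/(A₂E₂) = 1/(1375×118×10³) + 1/(1725×70×10³) = 1.444×10⁻⁸ N⁻¹.
P = 0.001729 / 1.444×10⁻⁸ = 119700 N = 119.7 kN.
σ_{aluminium} = P/A₂ = 119700/1725 = 69.37 MPa, tensile.

σ ≈ 69.4 MPa (tensile)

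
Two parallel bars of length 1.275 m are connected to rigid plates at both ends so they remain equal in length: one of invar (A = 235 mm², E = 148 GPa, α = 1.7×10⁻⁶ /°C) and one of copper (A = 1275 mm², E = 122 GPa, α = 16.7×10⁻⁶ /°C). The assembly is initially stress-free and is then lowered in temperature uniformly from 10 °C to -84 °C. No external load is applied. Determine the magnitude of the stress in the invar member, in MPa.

σ ≈ 171 MPa (compressive)

The copper has the larger α, so on cooling it would change length more than the invar if both were free. The rigid plates force a common final length, so the copper is put into tension and the invar into compression, with equal and opposite forces P (no external load).
Compatibility of the two members (thermal + elastic change equal): (α₁ − α₂)ΔT = P·[1/(A₁E₁) + 1/(A₂E₂)].
|α₁ − α₂|·ΔT = 15×10⁻⁶ × 94 = 0.00141.
1/(A₁E₁) + 1/(A₂E₂) = 1/(235×148×10³) + 1/(1275×122×10³) = 3.518×10⁻⁸ N⁻¹.
P = 0.00141 / 3.518×10⁻⁸ = 40080 N = 40.08 kN.
σ_{invar} = P/A₁ = 40080/235 = 170.5 MPa, compressive.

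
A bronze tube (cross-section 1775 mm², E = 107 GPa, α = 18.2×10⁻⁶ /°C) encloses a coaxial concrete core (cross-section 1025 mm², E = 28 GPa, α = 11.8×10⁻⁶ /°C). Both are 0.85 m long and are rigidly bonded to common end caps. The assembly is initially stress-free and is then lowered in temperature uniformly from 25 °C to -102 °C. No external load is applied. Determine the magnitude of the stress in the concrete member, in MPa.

σ ≈ 19.8 MPa (compressive)

Both members must finish at the same length. With the larger α, the bronze tends to over-contract; the plates restrain it, putting the bronze in tension and the concrete in compression. With no external load the two internal forces are equal and opposite, magnitude P.
Setting the final lengths equal and cancelling L: (α₁ − α₂)ΔT = P/(A₁E₁) + P/(A₂E₂).
|α₁ − α₂|·ΔT = 6.4×10⁻⁶ × 127 = 0.0008128.
1/(A₁E₁) + 1/(A₂E₂) = 1/(1775×107×10³) + 1/(1025×28×10³) = 4.011×10⁻⁸ N⁻¹.
P = 0.0008128 / 4.011×10⁻⁸ = 20270 N = 20.27 kN.
σ_{concrete} = P/A₂ = 20270/1025 = 19.77 MPa, compressive.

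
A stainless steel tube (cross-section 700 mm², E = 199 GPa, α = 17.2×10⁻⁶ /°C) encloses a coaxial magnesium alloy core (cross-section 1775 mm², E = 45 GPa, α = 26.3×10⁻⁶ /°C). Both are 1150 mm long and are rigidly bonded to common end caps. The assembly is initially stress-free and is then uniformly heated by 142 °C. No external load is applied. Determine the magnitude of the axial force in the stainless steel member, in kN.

P ≈ 65.6 kN (tensile in the stainless steel)

The magnesium alloy has the larger α, so on heating it would change length more than the stainless steel if both were free. The rigid plates force a common final length, so the magnesium alloy is put into compression and the stainless steel into tension, with equal and opposite forces P (no external load).
Setting the final lengths equal and cancelling L: (α₁ − α₂)ΔT = P/(A₁E₁) + P/(A₂E₂).
|α₁ − α₂|·ΔT = 9.1×10⁻⁶ × 142 = 0.001292.
1/(A₁E₁) + 1/(A₂E₂) = 1/(700×199×10³) + 1/(1775×45×10³) = 1.97×10⁻⁸ N⁻¹.
So P = 0.001292 / 1.97×10⁻⁸ = 65.6 kN.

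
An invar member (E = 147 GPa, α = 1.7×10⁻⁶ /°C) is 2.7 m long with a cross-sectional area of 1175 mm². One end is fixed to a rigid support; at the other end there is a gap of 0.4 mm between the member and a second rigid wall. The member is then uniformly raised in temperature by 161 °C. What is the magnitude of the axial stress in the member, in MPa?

σ ≈ 18.5 MPa (compressive)

If the wall were absent the member would grow by αΔT L = 1.7×10⁻⁶ × 161 × 2700 = 0.739 mm.
This exceeds the 0.4 mm gap, so the wall pushes back. The portion of expansion that must be recovered elastically is δ_free − gap = 0.739 − 0.4 = 0.339 mm.
That suppressed elongation corresponds to σ = E·Δ/L = 147×10³ × 0.339/2700 = 18.46 MPa.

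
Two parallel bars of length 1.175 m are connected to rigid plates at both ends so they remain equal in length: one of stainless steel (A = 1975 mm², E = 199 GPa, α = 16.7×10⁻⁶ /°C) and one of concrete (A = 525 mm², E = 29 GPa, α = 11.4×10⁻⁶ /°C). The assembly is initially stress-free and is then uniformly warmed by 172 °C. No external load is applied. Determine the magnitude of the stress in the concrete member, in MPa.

The stainless steel has the larger α, so on heating it would change length more than the concrete if both were free. The rigid plates force a common final length, so the stainless steel is put into compression and the concrete into tension, with equal and opposite forces P (no external load).
Setting the final lengths equal and cancelling L: (α₁ − α₂)ΔT = P/(A₁E₁) + P/(A₂E₂).
|α₁ − α₂|·ΔT = 5.3×10⁻⁶ × 172 = 0.0009116.
1/(A₁E₁) + 1/(A₂E₂) = 1/(1975×199×10³) + 1/(525×29×10³) = 6.823×10⁻⁸ N⁻¹.
So P = 0.0009116 / 6.823×10⁻⁸ = 13.36 kN.
σ_{concrete} = P/A₂ = 13360/525 = 25.45 MPa, tensile.

σ ≈ 25.5 MPa (tensile)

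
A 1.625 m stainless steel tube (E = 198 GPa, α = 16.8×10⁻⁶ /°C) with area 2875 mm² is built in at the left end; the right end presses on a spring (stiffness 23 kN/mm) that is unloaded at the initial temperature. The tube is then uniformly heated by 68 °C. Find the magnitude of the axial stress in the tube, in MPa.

σ ≈ 13.9 MPa (compressive)

The unrestrained thermal change is αΔT L = 16.8×10⁻⁶ × 68 × 1625 = 1.856 mm.
With a force P in the spring, the elastic change of the tube is PL/(AE) and that of the spring is P/k; compatibility requires their sum to equal δ_free.
P [ L/(AE) + 1/k ] = δ_free → P [ 1625/(2875×198×10³) + 1/(23×10³) ] = 1.856.
P = 1.856 / 4.633×10⁻⁵ = 40070 N.
σ = P/A = 40070/2875 = 13.94 MPa.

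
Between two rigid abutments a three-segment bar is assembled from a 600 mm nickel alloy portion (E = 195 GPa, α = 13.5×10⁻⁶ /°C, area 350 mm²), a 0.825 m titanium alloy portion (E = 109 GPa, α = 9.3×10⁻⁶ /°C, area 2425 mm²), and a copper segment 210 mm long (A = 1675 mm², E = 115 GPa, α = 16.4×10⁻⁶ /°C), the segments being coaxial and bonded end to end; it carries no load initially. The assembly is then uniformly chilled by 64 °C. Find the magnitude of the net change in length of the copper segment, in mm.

|ΔL| ≈ 0.117 mm

With the walls removed the bar would change length by δ_free = Σ αᵢΔT Lᵢ = 13.5×10⁻⁶×64×600 + 9.3×10⁻⁶×64×825 + 16.4×10⁻⁶×64×210 = 1.23 mm.
The rigid supports impose zero overall length change; the single axial force P common to all segments must satisfy P Σ Lᵢ/(AᵢEᵢ) = δ_free.
Σ Lᵢ/(AᵢEᵢ) = 600/(350×195×10³) + 825/(2425×109×10³) + 210/(1675×115×10³) = 1.3×10⁻⁵ mm/N.
P = 1.23 / 1.3×10⁻⁵ = 94590 N = 94.59 kN, tensile.
For the copper segment, free thermal change = 16.4×10⁻⁶×64×210 = 0.2204 mm and elastic change from P = 94590×210/(1675×115×10³) = 0.1031 mm; these oppose, so the net change is 0.117 mm (segment shortens).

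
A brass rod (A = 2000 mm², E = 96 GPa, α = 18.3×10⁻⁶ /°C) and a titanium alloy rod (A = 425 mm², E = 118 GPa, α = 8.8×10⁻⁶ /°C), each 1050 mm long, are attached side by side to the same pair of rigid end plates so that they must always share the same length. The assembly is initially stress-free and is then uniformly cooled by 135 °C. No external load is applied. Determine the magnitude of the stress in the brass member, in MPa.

Both members must finish at the same length. With the larger α, the brass tends to over-contract; the plates restrain it, putting the brass in tension and the titanium alloy in compression. With no external load the two internal forces are equal and opposite, magnitude P.
Setting the final lengths equal and cancelling L: (α₁ − α₂)ΔT = P/(A₁E₁) + P/(A₂E₂).
|α₁ − α₂|·ΔT = 9.5×10⁻⁶ × 135 = 0.001282.
1/(A₁E₁) + 1/(A₂E₂) = 1/(2000×96×10³) + 1/(425×118×10³) = 2.515×10⁻⁸ N⁻¹.
P = 0.001282 / 2.515×10⁻⁸ = 51000 N = 51 kN.
σ_{brass} = P/A₁ = 51000/2000 = 25.5 MPa, tensile.

σ ≈ 25.5 MPa (tensile)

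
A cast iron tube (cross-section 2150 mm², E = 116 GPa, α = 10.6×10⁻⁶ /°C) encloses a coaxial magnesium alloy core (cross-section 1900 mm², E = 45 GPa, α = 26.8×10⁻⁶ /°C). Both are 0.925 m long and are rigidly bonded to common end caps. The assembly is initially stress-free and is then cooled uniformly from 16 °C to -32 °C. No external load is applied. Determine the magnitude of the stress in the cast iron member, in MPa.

Both members must finish at the same length. With the larger α, the magnesium alloy tends to over-contract; the plates restrain it, putting the magnesium alloy in tension and the cast iron in compression. With no external load the two internal forces are equal and opposite, magnitude P.
Setting the final lengths equal and cancelling L: (α₁ − α₂)ΔT = P/(A₁E₁) + P/(A₂E₂).
|α₁ − α₂|·ΔT = 16.2×10⁻⁶ × 48 = 0.0007776.
1/(A₁E₁) + 1/(A₂E₂) = 1/(2150×116×10³) + 1/(1900×45×10³) = 1.571×10⁻⁸ N⁻¹.
P = 0.0007776 / 1.571×10⁻⁸ = 49510 N = 49.51 kN.
σ_{cast iron} = P/A₁ = 49510/2150 = 23.03 MPa, compressive.

σ ≈ 23 MPa (compressive)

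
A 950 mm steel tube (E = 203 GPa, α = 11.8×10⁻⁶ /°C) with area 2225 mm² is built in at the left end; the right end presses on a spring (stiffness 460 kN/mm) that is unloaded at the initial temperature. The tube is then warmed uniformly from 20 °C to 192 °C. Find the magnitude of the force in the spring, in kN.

P ≈ 451 kN

Free thermal expansion: δ_free = αΔT L = 11.8×10⁻⁶ × 172 × 950 = 1.928 mm.
Let P be the compressive force at the spring. The tube shortens elastically by PL/(AE) and the spring compresses by P/k; together these equal δ_free.
P [ L/(AE) + 1/k ] = δ_free → P [ 950/(2225×203×10³) + 1/(460×10³) ] = 1.928.
P = 1.928 / 4.277×10⁻⁶ = 450800 N.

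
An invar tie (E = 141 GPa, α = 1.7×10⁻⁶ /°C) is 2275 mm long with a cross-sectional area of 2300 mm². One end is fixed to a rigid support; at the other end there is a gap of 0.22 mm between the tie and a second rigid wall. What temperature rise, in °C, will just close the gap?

ΔT ≈ 56.9 °C

The gap closes when αΔT L = 0.22 mm, since the tie is still unstressed at that instant.
ΔT = 0.22 / (1.7×10⁻⁶ × 2275) = 56.88 °C.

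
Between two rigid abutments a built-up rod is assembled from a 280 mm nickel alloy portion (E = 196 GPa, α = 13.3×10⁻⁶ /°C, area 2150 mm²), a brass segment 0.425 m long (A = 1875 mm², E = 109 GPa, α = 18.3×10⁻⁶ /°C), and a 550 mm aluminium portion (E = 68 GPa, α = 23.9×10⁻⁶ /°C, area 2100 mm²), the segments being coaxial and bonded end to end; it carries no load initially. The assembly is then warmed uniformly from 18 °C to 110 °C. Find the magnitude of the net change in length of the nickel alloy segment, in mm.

|ΔL| ≈ 0.114 mm

If the supports were absent, the total length change would be Σ αᵢΔT Lᵢ = 13.3×10⁻⁶×92×280 + 18.3×10⁻⁶×92×425 + 23.9×10⁻⁶×92×550 = 2.267 mm.
Since the ends are fixed, an axial force P builds up, equal in every segment, with P · Σ Lᵢ/(AᵢEᵢ) = δ_free.
The series flexibility is Σ Lᵢ/(AᵢEᵢ) = 280/(2150×196×10³) + 425/(1875×109×10³) + 550/(2100×68×10³) = 6.596×10⁻⁶ mm/N.
So P = 2.267 / 6.596×10⁻⁶ = 343.8 kN, compressive.
For the nickel alloy segment, free thermal change = 13.3×10⁻⁶×92×280 = 0.3426 mm and elastic change from P = 343800×280/(2150×196×10³) = 0.2284 mm; these oppose, so the net change is 0.114 mm (segment lengthens).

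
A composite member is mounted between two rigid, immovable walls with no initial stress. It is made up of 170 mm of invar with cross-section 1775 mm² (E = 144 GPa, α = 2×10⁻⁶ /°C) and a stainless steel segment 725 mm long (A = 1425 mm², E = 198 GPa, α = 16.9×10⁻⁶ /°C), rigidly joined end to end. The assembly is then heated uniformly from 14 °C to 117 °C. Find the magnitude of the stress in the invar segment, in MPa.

With the walls removed the bar would change length by δ_free = Σ αᵢΔT Lᵢ = 2×10⁻⁶×103×170 + 16.9×10⁻⁶×103×725 = 1.297 mm.
The walls prevent any net length change, so an axial force P (same in every segment) develops. Compatibility: P · Σ Lᵢ/(AᵢEᵢ) = δ_free.
Σ Lᵢ/(AᵢEᵢ) = 170/(1775×144×10³) + 725/(1425×198×10³) = 3.235×10⁻⁶ mm/N.
So P = 1.297 / 3.235×10⁻⁶ = 401 kN, compressive.
σ_{invar} = P / A = 401000 / 1775 = 225.9 MPa.

σ ≈ 226 MPa (compressive)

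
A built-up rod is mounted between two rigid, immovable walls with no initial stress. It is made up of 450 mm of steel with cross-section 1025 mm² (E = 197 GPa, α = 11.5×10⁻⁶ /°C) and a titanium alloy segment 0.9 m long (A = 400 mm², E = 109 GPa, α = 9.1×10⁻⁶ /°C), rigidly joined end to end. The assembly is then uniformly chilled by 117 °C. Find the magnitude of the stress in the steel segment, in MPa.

σ ≈ 66.7 MPa (tensile)

Free thermal contraction of the whole bar: Σ αᵢΔT Lᵢ = 11.5×10⁻⁶×117×450 + 9.1×10⁻⁶×117×900 = 1.564 mm.
The walls prevent any net length change, so an axial force P (same in every segment) develops. Compatibility: P · Σ Lᵢ/(AᵢEᵢ) = δ_free.
Σ Lᵢ/(AᵢEᵢ) = 450/(1025×197×10³) + 900/(400×109×10³) = 2.287×10⁻⁵ mm/N.
Hence P = δ_free / Σ(L/AE) = 1.564/2.287×10⁻⁵ = 68.37 kN (tensile).
σ_{steel} = P / A = 68370 / 1025 = 66.7 MPa.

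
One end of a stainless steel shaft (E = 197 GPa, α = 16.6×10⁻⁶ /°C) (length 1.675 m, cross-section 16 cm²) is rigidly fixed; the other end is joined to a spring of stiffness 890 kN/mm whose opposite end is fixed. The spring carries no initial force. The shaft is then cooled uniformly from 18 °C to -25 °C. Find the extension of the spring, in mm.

The unrestrained thermal change is αΔT L = 16.6×10⁻⁶ × 43 × 1675 = 1.196 mm.
With a force P in the spring, the elastic change of the shaft is PL/(AE) and that of the spring is P/k; compatibility requires their sum to equal δ_free.
P [ L/(AE) + 1/k ] = δ_free → P [ 1675/(1600×197×10³) + 1/(890×10³) ] = 1.196.
P = 1.196 / 6.438×10⁻⁶ = 185700 N.
Spring extension = P/k = 185700/(890×10³) = 0.2087 mm.

δ ≈ 0.209 mm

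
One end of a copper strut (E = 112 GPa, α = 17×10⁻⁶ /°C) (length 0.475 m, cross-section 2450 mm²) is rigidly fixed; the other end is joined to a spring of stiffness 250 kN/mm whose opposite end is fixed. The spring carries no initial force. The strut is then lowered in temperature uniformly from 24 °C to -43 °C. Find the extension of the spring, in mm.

δ ≈ 0.378 mm

The unrestrained thermal change is αΔT L = 17×10⁻⁶ × 67 × 475 = 0.541 mm.
Let P be the tensile force in the spring. The strut extends elastically by PL/(AE) and the spring stretches by P/k; together these equal δ_free.
P [ L/(AE) + 1/k ] = δ_free → P [ 475/(2450×112×10³) + 1/(250×10³) ] = 0.541.
P = 0.541 / 5.731×10⁻⁶ = 94400 N.
Spring extension = P/k = 94400/(250×10³) = 0.3776 mm.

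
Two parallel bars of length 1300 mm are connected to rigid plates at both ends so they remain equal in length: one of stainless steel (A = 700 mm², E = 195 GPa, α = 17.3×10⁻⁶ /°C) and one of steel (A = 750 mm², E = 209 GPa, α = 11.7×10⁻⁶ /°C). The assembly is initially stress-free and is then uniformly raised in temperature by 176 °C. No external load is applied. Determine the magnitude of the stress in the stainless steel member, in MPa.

σ ≈ 103 MPa (compressive)

Both members must finish at the same length. With the larger α, the stainless steel tends to over-expand; the plates restrain it, putting the stainless steel in compression and the steel in tension. With no external load the two internal forces are equal and opposite, magnitude P.
Equating the net (thermal + elastic) strains gives |α₁ − α₂|·ΔT = P·[1/(A₁E₁) + 1/(A₂E₂)].
|α₁ − α₂|·ΔT = 5.6×10⁻⁶ × 176 = 0.0009856.
1/(A₁E₁) + 1/(A₂E₂) = 1/(700×195×10³) + 1/(750×209×10³) = 1.371×10⁻⁸ N⁻¹.
So P = 0.0009856 / 1.371×10⁻⁸ = 71.91 kN.
σ_{stainless steel} = P/A₁ = 71910/700 = 102.7 MPa, compressive.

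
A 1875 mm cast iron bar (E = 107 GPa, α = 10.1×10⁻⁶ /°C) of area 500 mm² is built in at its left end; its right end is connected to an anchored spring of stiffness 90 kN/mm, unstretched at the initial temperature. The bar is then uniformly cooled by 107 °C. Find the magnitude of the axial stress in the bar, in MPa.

The unrestrained thermal change is αΔT L = 10.1×10⁻⁶ × 107 × 1875 = 2.026 mm.
Let P be the tensile force in the spring. The bar extends elastically by PL/(AE) and the spring stretches by P/k; together these equal δ_free.
So P = δ_free / [L/(AE) + 1/k] = 2.026 / [ 1875/(500×107×10³) + 1/(90×10³) ].
P = 2.026 / 4.616×10⁻⁵ = 43900 N.
σ = P/A = 43900/500 = 87.8 MPa.

σ ≈ 87.8 MPa (tensile)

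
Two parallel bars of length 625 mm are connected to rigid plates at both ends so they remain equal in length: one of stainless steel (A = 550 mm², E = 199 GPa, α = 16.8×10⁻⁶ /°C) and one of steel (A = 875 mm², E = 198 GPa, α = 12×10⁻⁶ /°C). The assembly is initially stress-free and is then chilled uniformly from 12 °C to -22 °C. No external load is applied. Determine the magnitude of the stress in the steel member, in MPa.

Equilibrium of a rigid end plate with no external load gives equal and opposite internal forces ±P in the two members. Since α_{stainless steel} > α_{steel}, cooling drives the stainless steel into tension and the steel into compression.
Equating the net (thermal + elastic) strains gives |α₁ − α₂|·ΔT = P·[1/(A₁E₁) + 1/(A₂E₂)].
|α₁ − α₂|·ΔT = 4.8×10⁻⁶ × 34 = 0.0001632.
1/(A₁E₁) + 1/(A₂E₂) = 1/(550×199×10³) + 1/(875×198×10³) = 1.491×10⁻⁸ N⁻¹.
So P = 0.0001632 / 1.491×10⁻⁸ = 10.95 kN.
σ_{steel} = P/A₂ = 10950/875 = 12.51 MPa, compressive.

σ ≈ 12.5 MPa (compressive)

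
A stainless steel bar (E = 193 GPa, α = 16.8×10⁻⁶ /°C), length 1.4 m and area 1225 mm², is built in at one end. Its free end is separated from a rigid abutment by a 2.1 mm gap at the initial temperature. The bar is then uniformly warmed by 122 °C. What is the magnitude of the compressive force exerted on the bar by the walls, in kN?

Free thermal elongation = αΔT L = 16.8×10⁻⁶ × 122 × 1400 = 2.869 mm.
After closing the 2.1 mm clearance, 2.869 − 2.1 = 0.7694 mm of expansion remains to be suppressed by the wall.
So σ = E(δ_free − g)/L = 193×10³ × 0.7694/1400 = 106.1 MPa.
Force on the wall = σA = 106.1 × 1225 mm² = 129.9 kN.

P ≈ 130 kN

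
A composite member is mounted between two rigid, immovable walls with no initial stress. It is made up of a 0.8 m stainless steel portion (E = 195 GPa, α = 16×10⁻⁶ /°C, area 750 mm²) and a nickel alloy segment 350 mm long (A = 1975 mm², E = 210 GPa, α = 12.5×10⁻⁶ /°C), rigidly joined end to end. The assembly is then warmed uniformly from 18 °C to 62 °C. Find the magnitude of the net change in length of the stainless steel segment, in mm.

|ΔL| ≈ 0.0915 mm

With the walls removed the bar would change length by δ_free = Σ αᵢΔT Lᵢ = 16×10⁻⁶×44×800 + 12.5×10⁻⁶×44×350 = 0.7557 mm.
The rigid supports impose zero overall length change; the single axial force P common to all segments must satisfy P Σ Lᵢ/(AᵢEᵢ) = δ_free.
Σ Lᵢ/(AᵢEᵢ) = 800/(750×195×10³) + 350/(1975×210×10³) = 6.314×10⁻⁶ mm/N.
So P = 0.7557 / 6.314×10⁻⁶ = 119.7 kN, compressive.
For the stainless steel segment, free thermal change = 16×10⁻⁶×44×800 = 0.5632 mm and elastic change from P = 119700×800/(750×195×10³) = 0.6547 mm; these oppose, so the net change is 0.0915 mm (segment shortens).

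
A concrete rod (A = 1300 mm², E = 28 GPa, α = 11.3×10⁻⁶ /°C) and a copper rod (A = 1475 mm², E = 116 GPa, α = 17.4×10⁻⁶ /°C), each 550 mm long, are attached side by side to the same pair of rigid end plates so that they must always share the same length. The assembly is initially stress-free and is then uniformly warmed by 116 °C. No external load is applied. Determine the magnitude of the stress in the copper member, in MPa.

The copper has the larger α, so on heating it would change length more than the concrete if both were free. The rigid plates force a common final length, so the copper is put into compression and the concrete into tension, with equal and opposite forces P (no external load).
Compatibility of the two members (thermal + elastic change equal): (α₁ − α₂)ΔT = P·[1/(A₁E₁) + 1/(A₂E₂)].
|α₁ − α₂|·ΔT = 6.1×10⁻⁶ × 116 = 0.0007076.
1/(A₁E₁) + 1/(A₂E₂) = 1/(1300×28×10³) + 1/(1475×116×10³) = 3.332×10⁻⁸ N⁻¹.
So P = 0.0007076 / 3.332×10⁻⁸ = 21.24 kN.
σ_{copper} = P/A₂ = 21240/1475 = 14.4 MPa, compressive.

σ ≈ 14.4 MPa (compressive)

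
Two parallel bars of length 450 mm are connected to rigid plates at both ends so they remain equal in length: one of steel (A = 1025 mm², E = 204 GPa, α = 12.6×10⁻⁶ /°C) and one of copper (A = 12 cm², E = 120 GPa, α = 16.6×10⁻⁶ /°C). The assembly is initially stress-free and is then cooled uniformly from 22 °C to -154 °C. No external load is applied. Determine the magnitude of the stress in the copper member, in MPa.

Equilibrium of a rigid end plate with no external load gives equal and opposite internal forces ±P in the two members. Since α_{copper} > α_{steel}, cooling drives the copper into tension and the steel into compression.
Equating the net (thermal + elastic) strains gives |α₁ − α₂|·ΔT = P·[1/(A₁E₁) + 1/(A₂E₂)].
|α₁ − α₂|·ΔT = 4×10⁻⁶ × 176 = 0.000704.
1/(A₁E₁) + 1/(A₂E₂) = 1/(1025×204×10³) + 1/(1200×120×10³) = 1.173×10⁻⁸ N⁻¹.
So P = 0.000704 / 1.173×10⁻⁸ = 60.03 kN.
σ_{copper} = P/A₂ = 60030/1200 = 50.03 MPa, tensile.

σ ≈ 50 MPa (tensile)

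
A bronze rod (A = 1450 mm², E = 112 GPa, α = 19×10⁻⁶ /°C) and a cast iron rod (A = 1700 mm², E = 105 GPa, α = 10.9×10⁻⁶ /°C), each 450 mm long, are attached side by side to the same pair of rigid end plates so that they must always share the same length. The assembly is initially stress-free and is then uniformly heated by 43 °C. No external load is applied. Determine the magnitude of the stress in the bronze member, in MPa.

σ ≈ 20.4 MPa (compressive)

The bronze has the larger α, so on heating it would change length more than the cast iron if both were free. The rigid plates force a common final length, so the bronze is put into compression and the cast iron into tension, with equal and opposite forces P (no external load).
Compatibility of the two members (thermal + elastic change equal): (α₁ − α₂)ΔT = P·[1/(A₁E₁) + 1/(A₂E₂)].
|α₁ − α₂|·ΔT = 8.1×10⁻⁶ × 43 = 0.0003483.
1/(A₁E₁) + 1/(A₂E₂) = 1/(1450×112×10³) + 1/(1700×105×10³) = 1.176×10⁻⁸ N⁻¹.
P = 0.0003483 / 1.176×10⁻⁸ = 29620 N = 29.62 kN.
σ_{bronze} = P/A₁ = 29620/1450 = 20.43 MPa, compressive.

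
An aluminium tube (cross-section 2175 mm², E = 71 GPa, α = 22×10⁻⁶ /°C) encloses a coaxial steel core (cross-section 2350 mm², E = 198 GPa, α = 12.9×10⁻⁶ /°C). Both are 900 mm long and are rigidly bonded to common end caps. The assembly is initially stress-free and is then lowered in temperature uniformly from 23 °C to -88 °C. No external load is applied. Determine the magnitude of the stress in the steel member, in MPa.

Equilibrium of a rigid end plate with no external load gives equal and opposite internal forces ±P in the two members. Since α_{aluminium} > α_{steel}, cooling drives the aluminium into tension and the steel into compression.
Equating the net (thermal + elastic) strains gives |α₁ − α₂|·ΔT = P·[1/(A₁E₁) + 1/(A₂E₂)].
|α₁ − α₂|·ΔT = 9.1×10⁻⁶ × 111 = 0.00101.
1/(A₁E₁) + 1/(A₂E₂) = 1/(2175×71×10³) + 1/(2350×198×10³) = 8.625×10⁻⁹ N⁻¹.
P = 0.00101 / 8.625×10⁻⁹ = 117100 N = 117.1 kN.
σ_{steel} = P/A₂ = 117100/2350 = 49.84 MPa, compressive.

σ ≈ 49.8 MPa (compressive)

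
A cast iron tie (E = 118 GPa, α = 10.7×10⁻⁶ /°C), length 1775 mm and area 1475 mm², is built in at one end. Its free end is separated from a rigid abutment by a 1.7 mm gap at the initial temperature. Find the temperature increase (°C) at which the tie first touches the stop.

ΔT ≈ 89.5 °C

The gap closes when αΔT L = 1.7 mm, since the tie is still unstressed at that instant.
ΔT = 1.7 / (10.7×10⁻⁶ × 1775) = 89.51 °C.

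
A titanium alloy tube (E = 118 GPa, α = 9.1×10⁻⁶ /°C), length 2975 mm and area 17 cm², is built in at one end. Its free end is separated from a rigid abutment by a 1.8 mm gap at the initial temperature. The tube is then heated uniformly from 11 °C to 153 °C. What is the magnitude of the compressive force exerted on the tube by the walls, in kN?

P ≈ 138 kN

Free thermal elongation = αΔT L = 9.1×10⁻⁶ × 142 × 2975 = 3.844 mm.
This exceeds the 1.8 mm gap, so the wall pushes back. The portion of expansion that must be recovered elastically is δ_free − gap = 3.844 − 1.8 = 2.044 mm.
That suppressed elongation corresponds to σ = E·Δ/L = 118×10³ × 2.044/2975 = 81.08 MPa.
P = σA = 81.08 × 1700 = 137.8 kN.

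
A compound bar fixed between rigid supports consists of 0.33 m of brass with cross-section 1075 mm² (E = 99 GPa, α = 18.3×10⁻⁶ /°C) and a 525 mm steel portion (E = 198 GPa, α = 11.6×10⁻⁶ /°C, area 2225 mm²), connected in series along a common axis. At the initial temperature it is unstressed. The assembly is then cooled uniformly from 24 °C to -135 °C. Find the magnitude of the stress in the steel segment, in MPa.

σ ≈ 202 MPa (tensile)

Free thermal contraction of the whole bar: Σ αᵢΔT Lᵢ = 18.3×10⁻⁶×159×330 + 11.6×10⁻⁶×159×525 = 1.929 mm.
Since the ends are fixed, an axial force P builds up, equal in every segment, with P · Σ Lᵢ/(AᵢEᵢ) = δ_free.
The series flexibility is Σ Lᵢ/(AᵢEᵢ) = 330/(1075×99×10³) + 525/(2225×198×10³) = 4.292×10⁻⁶ mm/N.
Hence P = δ_free / Σ(L/AE) = 1.929/4.292×10⁻⁶ = 449.3 kN (tensile).
σ_{steel} = P / A = 449300 / 2225 = 201.9 MPa.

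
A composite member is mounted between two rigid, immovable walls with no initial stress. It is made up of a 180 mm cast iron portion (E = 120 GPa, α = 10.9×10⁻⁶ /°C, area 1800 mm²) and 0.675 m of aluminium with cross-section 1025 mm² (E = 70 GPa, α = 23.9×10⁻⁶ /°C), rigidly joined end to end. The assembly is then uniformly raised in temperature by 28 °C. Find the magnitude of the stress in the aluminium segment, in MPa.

With the walls removed the bar would change length by δ_free = Σ αᵢΔT Lᵢ = 10.9×10⁻⁶×28×180 + 23.9×10⁻⁶×28×675 = 0.5066 mm.
The walls prevent any net length change, so an axial force P (same in every segment) develops. Compatibility: P · Σ Lᵢ/(AᵢEᵢ) = δ_free.
The series flexibility is Σ Lᵢ/(AᵢEᵢ) = 180/(1800×120×10³) + 675/(1025×70×10³) = 1.024×10⁻⁵ mm/N.
So P = 0.5066 / 1.024×10⁻⁵ = 49.47 kN, compressive.
σ_{aluminium} = P / A = 49470 / 1025 = 48.27 MPa.

σ ≈ 48.3 MPa (compressive)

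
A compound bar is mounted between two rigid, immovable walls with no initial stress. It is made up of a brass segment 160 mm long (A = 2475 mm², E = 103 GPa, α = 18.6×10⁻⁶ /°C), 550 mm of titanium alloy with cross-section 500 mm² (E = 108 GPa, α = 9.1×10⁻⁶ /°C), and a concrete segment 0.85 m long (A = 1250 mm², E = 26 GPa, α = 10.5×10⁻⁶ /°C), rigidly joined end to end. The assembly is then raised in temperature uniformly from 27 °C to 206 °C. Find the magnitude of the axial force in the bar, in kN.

P ≈ 81.9 kN (compressive)

Free thermal expansion of the whole bar: Σ αᵢΔT Lᵢ = 18.6×10⁻⁶×179×160 + 9.1×10⁻⁶×179×550 + 10.5×10⁻⁶×179×850 = 3.026 mm.
Since the ends are fixed, an axial force P builds up, equal in every segment, with P · Σ Lᵢ/(AᵢEᵢ) = δ_free.
Σ Lᵢ/(AᵢEᵢ) = 160/(2475×103×10³) + 550/(500×108×10³) + 850/(1250×26×10³) = 3.697×10⁻⁵ mm/N.
Hence P = δ_free / Σ(L/AE) = 3.026/3.697×10⁻⁵ = 81.86 kN (compressive).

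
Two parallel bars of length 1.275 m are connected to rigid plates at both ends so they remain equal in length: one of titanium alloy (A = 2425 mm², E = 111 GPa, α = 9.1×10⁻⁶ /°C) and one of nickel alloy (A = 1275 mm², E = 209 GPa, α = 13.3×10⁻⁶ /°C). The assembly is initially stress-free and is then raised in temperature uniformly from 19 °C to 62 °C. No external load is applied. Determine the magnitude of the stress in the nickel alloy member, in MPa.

σ ≈ 19 MPa (compressive)

Equilibrium of a rigid end plate with no external load gives equal and opposite internal forces ±P in the two members. Since α_{nickel alloy} > α_{titanium alloy}, heating drives the nickel alloy into compression and the titanium alloy into tension.
Compatibility of the two members (thermal + elastic change equal): (α₁ − α₂)ΔT = P·[1/(A₁E₁) + 1/(A₂E₂)].
|α₁ − α₂|·ΔT = 4.2×10⁻⁶ × 43 = 0.0001806.
1/(A₁E₁) + 1/(A₂E₂) = 1/(2425×111×10³) + 1/(1275×209×10³) = 7.468×10⁻⁹ N⁻¹.
So P = 0.0001806 / 7.468×10⁻⁹ = 24.18 kN.
σ_{nickel alloy} = P/A₂ = 24180/1275 = 18.97 MPa, compressive.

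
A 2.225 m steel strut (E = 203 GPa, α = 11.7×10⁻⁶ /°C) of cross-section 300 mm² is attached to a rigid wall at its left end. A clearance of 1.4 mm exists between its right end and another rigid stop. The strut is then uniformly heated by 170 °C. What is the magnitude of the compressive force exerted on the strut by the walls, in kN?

P ≈ 82.8 kN

Unrestrained expansion: δ_free = αΔT L = 11.7×10⁻⁶ × 170 × 2225 = 4.426 mm.
After closing the 1.4 mm clearance, 4.426 − 1.4 = 3.026 mm of expansion remains to be suppressed by the wall.
So σ = E(δ_free − g)/L = 203×10³ × 3.026/2225 = 276 MPa.
P = σA = 276 × 300 = 82.81 kN.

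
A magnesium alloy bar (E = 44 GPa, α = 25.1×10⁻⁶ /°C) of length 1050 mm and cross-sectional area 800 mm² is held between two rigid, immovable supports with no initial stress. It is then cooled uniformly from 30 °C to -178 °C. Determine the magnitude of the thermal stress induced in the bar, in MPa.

The supports are rigid, so the total axial strain is zero. The restrained thermal strain is ε = αΔT = 25.1×10⁻⁶ × 208 = 5220.8×10⁻⁶.
σ = EαΔT = 44×10³ × 25.1×10⁻⁶ × 208 = 229.7 MPa (tensile; the bar is trying to contract).

σ ≈ 230 MPa (tensile)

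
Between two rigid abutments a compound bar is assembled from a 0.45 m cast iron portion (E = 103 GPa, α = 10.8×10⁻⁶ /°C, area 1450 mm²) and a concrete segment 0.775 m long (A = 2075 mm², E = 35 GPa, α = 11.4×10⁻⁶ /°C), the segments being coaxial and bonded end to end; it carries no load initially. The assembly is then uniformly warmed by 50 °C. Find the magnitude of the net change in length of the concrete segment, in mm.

If the supports were absent, the total length change would be Σ αᵢΔT Lᵢ = 10.8×10⁻⁶×50×450 + 11.4×10⁻⁶×50×775 = 0.6847 mm.
The rigid supports impose zero overall length change; the single axial force P common to all segments must satisfy P Σ Lᵢ/(AᵢEᵢ) = δ_free.
The series flexibility is Σ Lᵢ/(AᵢEᵢ) = 450/(1450×103×10³) + 775/(2075×35×10³) = 1.368×10⁻⁵ mm/N.
Hence P = δ_free / Σ(L/AE) = 0.6847/1.368×10⁻⁵ = 50.04 kN (compressive).
For the concrete segment, free thermal change = 11.4×10⁻⁶×50×775 = 0.4417 mm and elastic change from P = 50040×775/(2075×35×10³) = 0.534 mm; these oppose, so the net change is 0.0922 mm (segment shortens).

|ΔL| ≈ 0.0922 mm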